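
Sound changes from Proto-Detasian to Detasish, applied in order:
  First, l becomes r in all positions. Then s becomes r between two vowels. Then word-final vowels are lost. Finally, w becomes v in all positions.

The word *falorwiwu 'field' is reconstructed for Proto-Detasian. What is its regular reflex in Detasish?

farorviv

Detasish: *falorwiwu > farorwiwu > farorwiw > farorviv  (by unconditioned shift, apocope, unconditioned shift)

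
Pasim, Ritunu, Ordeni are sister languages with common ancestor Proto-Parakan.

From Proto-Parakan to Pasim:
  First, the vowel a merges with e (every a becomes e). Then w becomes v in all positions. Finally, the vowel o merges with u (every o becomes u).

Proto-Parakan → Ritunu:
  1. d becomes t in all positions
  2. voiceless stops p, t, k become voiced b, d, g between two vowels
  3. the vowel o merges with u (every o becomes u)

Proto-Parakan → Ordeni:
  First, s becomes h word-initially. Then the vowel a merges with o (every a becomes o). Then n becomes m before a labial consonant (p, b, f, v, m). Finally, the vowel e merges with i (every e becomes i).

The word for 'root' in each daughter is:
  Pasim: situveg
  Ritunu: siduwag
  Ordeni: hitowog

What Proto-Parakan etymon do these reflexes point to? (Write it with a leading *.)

*sitowag

Position 6: Pasim has e, Ritunu has a, Ordeni has o. Ritunu preserves a here (none of its changes turn any other segment into a), so the proto-segment is *a.
Position 5: Pasim has v, Ritunu has w, Ordeni has w. Ritunu preserves w here (none of its changes turn any other segment into w), so the proto-segment is *w.
Continuing position by position gives *sitowag; check it forward:
Pasim: start from *sitowag.
  rule 1 (vowel merger): sitowag → sitoweg
  rule 2 (unconditioned shift): sitoweg → sitoveg
  rule 3 (vowel merger): sitoveg → situveg
  ⇒ Pasim situveg
Ritunu: *sitowag
  sitowag (rule 1 does not apply)
  sitowag → sidowag   [intervocalic voicing]
  sidowag → siduwag   [vowel merger]
  giving Ritunu siduwag.
Ordeni: start from *sitowag.
  rule 1 (debuccalisation): sitowag → hitowag
  rule 2 (vowel merger): hitowag → hitowog
  rule 3: no change — hitowog
  rule 4: no change — hitowog
  ⇒ Ordeni hitowog
No other proto-form is consistent with every reflex, so the reconstruction is *sitowag.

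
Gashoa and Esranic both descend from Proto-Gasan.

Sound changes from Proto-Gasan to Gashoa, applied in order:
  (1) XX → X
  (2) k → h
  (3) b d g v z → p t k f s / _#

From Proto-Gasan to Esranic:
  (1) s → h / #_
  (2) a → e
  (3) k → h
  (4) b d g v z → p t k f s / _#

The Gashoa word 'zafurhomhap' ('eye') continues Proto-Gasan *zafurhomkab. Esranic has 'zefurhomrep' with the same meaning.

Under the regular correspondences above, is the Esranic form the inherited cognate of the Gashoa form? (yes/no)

no

Derive the expected Esranic reflex of *zafurhomkab:
Esranic: start from *zafurhomkab.
  rule 1: no change — zafurhomkab
  rule 2 (vowel merger): zafurhomkab → zefurhomkeb
  rule 3 (unconditioned shift): zefurhomkeb → zefurhomheb
  rule 4 (final devoicing): zefurhomheb → zefurhomhep
  ⇒ Esranic zefurhomhep
The regular Esranic reflex would be 'zefurhomhep', but the attested form is 'zefurhomrep'. The correspondence is irregular, so they are not cognates (the Esranic form has a different source).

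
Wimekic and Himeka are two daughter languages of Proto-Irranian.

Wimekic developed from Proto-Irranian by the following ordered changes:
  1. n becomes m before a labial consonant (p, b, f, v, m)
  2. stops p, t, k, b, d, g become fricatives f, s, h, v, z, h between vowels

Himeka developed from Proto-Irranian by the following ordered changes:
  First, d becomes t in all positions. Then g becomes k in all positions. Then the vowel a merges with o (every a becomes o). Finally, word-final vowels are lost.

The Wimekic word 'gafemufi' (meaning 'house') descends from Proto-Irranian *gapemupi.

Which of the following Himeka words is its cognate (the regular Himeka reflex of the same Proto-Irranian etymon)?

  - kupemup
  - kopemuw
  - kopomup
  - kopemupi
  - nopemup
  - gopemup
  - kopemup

kopemup

Himeka: *gapemupi > kapemupi > kopemupi > kopemup  (by unconditioned shift, vowel merger, apocope)
Among the options, 'kopemup' alone shows every Himeka change applied in order.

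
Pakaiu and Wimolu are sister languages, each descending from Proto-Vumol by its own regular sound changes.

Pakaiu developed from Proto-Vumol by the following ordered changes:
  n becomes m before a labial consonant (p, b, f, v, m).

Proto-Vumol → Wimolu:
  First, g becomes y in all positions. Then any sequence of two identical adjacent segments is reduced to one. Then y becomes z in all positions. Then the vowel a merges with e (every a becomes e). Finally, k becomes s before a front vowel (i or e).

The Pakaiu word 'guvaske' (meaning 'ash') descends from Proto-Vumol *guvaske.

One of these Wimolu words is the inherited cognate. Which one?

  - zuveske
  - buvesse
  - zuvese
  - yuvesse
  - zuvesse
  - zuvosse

Wimolu: start from *guvaske.
  rule 1 (unconditioned shift): guvaske → yuvaske
  rule 2: no change — yuvaske
  rule 3 (unconditioned shift): yuvaske → zuvaske
  rule 4 (vowel merger): zuvaske → zuveske
  rule 5 (palatalisation): zuveske → zuvesse
  ⇒ Wimolu zuvesse
Among the options, 'zuvesse' alone shows every Wimolu change applied in order.

zuvesse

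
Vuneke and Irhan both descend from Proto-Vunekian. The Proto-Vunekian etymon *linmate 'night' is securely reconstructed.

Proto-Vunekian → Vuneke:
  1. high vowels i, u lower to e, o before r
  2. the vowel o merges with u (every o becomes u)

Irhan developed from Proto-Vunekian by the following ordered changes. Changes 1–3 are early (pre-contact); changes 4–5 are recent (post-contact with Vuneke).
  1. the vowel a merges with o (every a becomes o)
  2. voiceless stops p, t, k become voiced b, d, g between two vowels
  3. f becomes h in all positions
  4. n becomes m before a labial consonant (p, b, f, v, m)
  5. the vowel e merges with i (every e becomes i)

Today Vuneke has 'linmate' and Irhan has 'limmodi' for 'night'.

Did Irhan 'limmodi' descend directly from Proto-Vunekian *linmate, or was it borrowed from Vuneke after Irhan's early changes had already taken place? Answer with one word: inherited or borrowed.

inherited

If inherited, *linmate would pass through all of Irhan's changes:
Irhan: *linmate > linmote > linmode > limmode > limmodi  (by vowel merger, intervocalic voicing, nasal place assimilation, vowel merger)
If borrowed from Vuneke 'linmate' after the early changes, it would undergo only the recent ones:
  rule 4 (nasal place assimilation): linmate → limmate
  rule 5 (vowel merger): limmate → limmati
  ⇒ as a loan: limmati
Irhan 'limmodi' matches the inherited outcome exactly, so it is an inherited cognate, not a loan.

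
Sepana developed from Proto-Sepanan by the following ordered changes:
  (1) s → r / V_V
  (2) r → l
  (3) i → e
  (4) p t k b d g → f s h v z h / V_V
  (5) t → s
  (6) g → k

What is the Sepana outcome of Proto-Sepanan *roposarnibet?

Sepana: *roposarnibet > roporarnibet > lopolalnibet > lopolalnebet > lofolalnevet > lofolalneves  (by rhotacism, unconditioned shift, vowel merger, intervocalic lenition, unconditioned shift)

lofolalneves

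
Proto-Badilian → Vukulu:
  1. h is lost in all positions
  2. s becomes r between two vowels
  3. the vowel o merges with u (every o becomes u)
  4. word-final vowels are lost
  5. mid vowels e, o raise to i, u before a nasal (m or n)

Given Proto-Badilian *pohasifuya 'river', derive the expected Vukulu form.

Vukulu: start from *pohasifuya.
  rule 1 (h-loss): pohasifuya → poasifuya
  rule 2 (rhotacism): poasifuya → poarifuya
  rule 3 (vowel merger): poarifuya → puarifuya
  rule 4 (apocope): puarifuya → puarifuy
  rule 5: no change — puarifuy
  ⇒ Vukulu puarifuy

puarifuy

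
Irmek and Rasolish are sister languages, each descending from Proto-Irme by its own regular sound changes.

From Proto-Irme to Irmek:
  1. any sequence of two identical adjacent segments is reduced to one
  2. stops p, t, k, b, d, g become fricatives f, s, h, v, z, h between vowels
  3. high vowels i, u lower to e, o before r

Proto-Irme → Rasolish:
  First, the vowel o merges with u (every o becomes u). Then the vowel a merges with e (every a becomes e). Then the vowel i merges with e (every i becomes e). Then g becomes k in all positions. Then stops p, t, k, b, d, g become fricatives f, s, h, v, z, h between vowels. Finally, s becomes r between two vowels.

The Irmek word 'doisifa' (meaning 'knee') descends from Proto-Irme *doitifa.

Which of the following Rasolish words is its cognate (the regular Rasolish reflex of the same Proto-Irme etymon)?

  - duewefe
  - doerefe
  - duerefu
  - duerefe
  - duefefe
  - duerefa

Rasolish: *doitifa
  doitifa → duitifa   [vowel merger]
  duitifa → duitife   [vowel merger]
  duitife → duetefe   [vowel merger]
  duetefe (rule 4 does not apply)
  duetefe → duesefe   [intervocalic lenition]
  duesefe → duerefe   [rhotacism]
  giving Rasolish duerefe.
The other candidates each miss or misapply at least one Rasolish change.

duerefe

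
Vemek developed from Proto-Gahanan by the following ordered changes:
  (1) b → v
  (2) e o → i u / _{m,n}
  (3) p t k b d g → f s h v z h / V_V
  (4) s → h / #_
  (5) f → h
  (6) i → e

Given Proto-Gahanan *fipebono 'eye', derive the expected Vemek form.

hehevuno

Vemek: start from *fipebono.
  rule 1 (unconditioned shift): fipebono → fipevono
  rule 2 (pre-nasal raising): fipevono → fipevuno
  rule 3 (intervocalic lenition): fipevuno → fifevuno
  rule 4: no change — fifevuno
  rule 5 (unconditioned shift): fifevuno → hihevuno
  rule 6 (vowel merger): hihevuno → hehevuno
  ⇒ Vemek hehevuno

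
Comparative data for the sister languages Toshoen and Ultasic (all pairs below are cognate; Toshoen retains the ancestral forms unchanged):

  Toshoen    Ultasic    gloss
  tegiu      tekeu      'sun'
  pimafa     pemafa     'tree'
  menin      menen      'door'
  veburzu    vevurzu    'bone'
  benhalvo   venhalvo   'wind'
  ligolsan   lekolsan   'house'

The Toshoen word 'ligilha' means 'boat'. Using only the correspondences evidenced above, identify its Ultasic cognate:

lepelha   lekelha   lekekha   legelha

lekelha

ligolsan ~ lekolsan — Toshoen i corresponds to Ultasic e after a consonant, before a consonant other than r, m, n, p, b, f, v.
tegiu ~ tekeu — Toshoen g corresponds to Ultasic k between vowels (before a front vowel).
Applying these to Toshoen 'ligilha':
  ligilha → legilha   (i→e after a consonant, before a consonant other than r, m, n, p, b, f, v)
  legilha → lekilha   (g→k between vowels (before a front vowel))
  lekilha → lekelha   (i→e after a consonant, before a consonant other than r, m, n, p, b, f, v)
So the Ultasic cognate is 'lekelha'.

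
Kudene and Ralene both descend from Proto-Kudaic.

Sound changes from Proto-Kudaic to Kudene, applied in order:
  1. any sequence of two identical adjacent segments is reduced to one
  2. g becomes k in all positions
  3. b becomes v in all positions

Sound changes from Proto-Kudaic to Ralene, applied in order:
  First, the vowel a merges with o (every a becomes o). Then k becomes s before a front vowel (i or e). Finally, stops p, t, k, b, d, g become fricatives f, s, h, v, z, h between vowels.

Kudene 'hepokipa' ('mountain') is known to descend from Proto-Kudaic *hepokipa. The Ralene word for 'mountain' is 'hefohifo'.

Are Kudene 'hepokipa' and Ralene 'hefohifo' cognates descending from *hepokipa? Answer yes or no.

no

Derive the expected Ralene reflex of *hepokipa:
Ralene: start from *hepokipa.
  rule 1 (vowel merger): hepokipa → hepokipo
  rule 2 (palatalisation): hepokipo → heposipo
  rule 3 (intervocalic lenition): heposipo → hefosifo
  ⇒ Ralene hefosifo
The regular Ralene reflex would be 'hefosifo', but the attested form is 'hefohifo'. The correspondence is irregular, so they are not cognates (the Ralene form has a different source).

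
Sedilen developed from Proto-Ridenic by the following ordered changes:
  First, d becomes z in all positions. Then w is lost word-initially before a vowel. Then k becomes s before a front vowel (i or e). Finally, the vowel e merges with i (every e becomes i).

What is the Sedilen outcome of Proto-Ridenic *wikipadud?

isipazuz

Sedilen: *wikipadud
  wikipadud → wikipazuz   [unconditioned shift]
  wikipazuz → ikipazuz   [glide loss]
  ikipazuz → isipazuz   [palatalisation]
  isipazuz (rule 4 does not apply)
  giving Sedilen isipazuz.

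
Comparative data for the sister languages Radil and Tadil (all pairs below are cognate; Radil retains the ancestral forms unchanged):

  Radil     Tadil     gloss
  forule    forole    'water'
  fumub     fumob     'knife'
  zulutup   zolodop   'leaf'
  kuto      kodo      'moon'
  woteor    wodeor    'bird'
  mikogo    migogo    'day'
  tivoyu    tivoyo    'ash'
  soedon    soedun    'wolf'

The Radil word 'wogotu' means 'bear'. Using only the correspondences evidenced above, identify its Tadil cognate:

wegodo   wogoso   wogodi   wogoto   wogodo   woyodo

zulutup ~ zolodop — Radil t corresponds to Tadil d between vowels (before a back vowel).
tivoyu ~ tivoyo — Radil u corresponds to Tadil o word-finally.
Applying these to Radil 'wogotu':
  wogotu → wogodu   (t→d between vowels (before a back vowel))
  wogodu → wogodo   (u→o word-finally)
So the Tadil cognate is 'wogodo'.

wogodo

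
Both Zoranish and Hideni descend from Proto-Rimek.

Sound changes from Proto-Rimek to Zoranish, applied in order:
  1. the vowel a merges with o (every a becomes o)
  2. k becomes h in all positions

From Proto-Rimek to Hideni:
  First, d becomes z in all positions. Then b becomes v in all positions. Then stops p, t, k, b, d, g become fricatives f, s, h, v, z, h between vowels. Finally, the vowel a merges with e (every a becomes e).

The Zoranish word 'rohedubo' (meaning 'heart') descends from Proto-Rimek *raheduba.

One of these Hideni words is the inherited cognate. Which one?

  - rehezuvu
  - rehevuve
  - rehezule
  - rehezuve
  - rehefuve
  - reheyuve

Hideni: *raheduba
  raheduba → rahezuba   [unconditioned shift]
  rahezuba → rahezuva   [unconditioned shift]
  rahezuva (rule 3 does not apply)
  rahezuva → rehezuve   [vowel merger]
  giving Hideni rehezuve.

rehezuve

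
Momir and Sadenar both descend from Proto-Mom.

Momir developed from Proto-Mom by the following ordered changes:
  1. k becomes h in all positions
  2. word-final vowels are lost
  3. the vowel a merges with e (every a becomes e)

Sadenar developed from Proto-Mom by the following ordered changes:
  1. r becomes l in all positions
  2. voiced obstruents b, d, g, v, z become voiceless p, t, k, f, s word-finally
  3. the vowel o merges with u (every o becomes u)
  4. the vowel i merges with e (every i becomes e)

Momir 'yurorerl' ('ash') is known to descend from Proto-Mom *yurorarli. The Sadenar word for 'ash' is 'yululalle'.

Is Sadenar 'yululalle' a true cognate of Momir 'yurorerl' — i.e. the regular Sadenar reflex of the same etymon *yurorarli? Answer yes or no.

Derive the expected Sadenar reflex of *yurorarli:
Sadenar: start from *yurorarli.
  rule 1 (unconditioned shift): yurorarli → yulolalli
  rule 2: no change — yulolalli
  rule 3 (vowel merger): yulolalli → yululalli
  rule 4 (vowel merger): yululalli → yululalle
  ⇒ Sadenar yululalle
Sadenar 'yululalle' matches the regular reflex exactly, so the pair is cognate.

yes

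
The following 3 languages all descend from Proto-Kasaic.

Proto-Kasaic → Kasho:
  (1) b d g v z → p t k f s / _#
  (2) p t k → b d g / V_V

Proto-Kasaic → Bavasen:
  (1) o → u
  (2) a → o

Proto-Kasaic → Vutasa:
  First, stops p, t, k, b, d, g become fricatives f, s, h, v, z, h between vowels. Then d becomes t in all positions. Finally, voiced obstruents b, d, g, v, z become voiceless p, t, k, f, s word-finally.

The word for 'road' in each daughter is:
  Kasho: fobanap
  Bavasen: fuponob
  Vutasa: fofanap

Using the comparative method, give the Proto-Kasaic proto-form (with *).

*fopanab

Position 2: Kasho has o, Bavasen has u, Vutasa has o. Kasho preserves o here (none of its changes turn any other segment into o), so the proto-segment is *o.
Position 6: Kasho has a, Bavasen has o, Vutasa has a. Kasho preserves a here (none of its changes turn any other segment into a), so the proto-segment is *a.
Continuing position by position gives *fopanab; check it forward:
Kasho: *fopanab > fopanap > fobanap  (by final devoicing, intervocalic voicing)
Bavasen: start from *fopanab.
  rule 1 (vowel merger): fopanab → fupanab
  rule 2 (vowel merger): fupanab → fuponob
  ⇒ Bavasen fuponob
Vutasa: start from *fopanab.
  rule 1 (intervocalic lenition): fopanab → fofanab
  rule 2: no change — fofanab
  rule 3 (final devoicing): fofanab → fofanap
  ⇒ Vutasa fofanap
*fopanab is the unique common source.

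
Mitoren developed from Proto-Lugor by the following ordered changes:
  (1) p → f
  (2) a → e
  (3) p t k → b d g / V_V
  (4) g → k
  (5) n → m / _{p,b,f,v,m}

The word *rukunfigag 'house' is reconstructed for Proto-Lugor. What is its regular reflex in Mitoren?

Mitoren: *rukunfigag > rukunfigeg > rugunfigeg > rukunfikek > rukumfikek  (by vowel merger, intervocalic voicing, unconditioned shift, nasal place assimilation)

rukumfikek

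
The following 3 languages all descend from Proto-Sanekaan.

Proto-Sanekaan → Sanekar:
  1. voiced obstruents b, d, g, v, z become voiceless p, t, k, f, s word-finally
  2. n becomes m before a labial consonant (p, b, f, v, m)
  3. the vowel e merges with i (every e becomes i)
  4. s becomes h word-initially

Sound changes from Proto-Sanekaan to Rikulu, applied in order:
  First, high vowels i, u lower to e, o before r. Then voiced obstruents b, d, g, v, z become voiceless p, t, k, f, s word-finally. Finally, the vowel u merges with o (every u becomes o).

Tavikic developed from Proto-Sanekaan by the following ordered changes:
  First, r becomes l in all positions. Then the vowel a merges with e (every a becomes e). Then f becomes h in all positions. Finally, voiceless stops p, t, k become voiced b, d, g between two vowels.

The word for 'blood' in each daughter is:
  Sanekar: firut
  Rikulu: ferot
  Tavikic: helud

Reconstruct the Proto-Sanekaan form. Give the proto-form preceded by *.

*ferud

Position 4: Sanekar has u, Rikulu has o, Tavikic has u. Sanekar preserves u here (none of its changes turn any other segment into u), so the proto-segment is *u.
Position 5: Sanekar has t, Rikulu has t, Tavikic has d. Taking the neighbouring segments as reconstructed: Sanekar t could go back to *t or *d; Rikulu t could go back to *t or *d; Tavikic d can only go back to *d — the one source consistent with every daughter is *d.
Position 3: Sanekar has r, Rikulu has r, Tavikic has l. Sanekar preserves r here (none of its changes turn any other segment into r), so the proto-segment is *r.
Continuing position by position gives *ferud; check it forward:
Sanekar: *ferud > ferut > firut  (by final devoicing, vowel merger)
Rikulu: *ferud
  ferud (rule 1 does not apply)
  ferud → ferut   [final devoicing]
  ferut → ferot   [vowel merger]
  giving Rikulu ferot.
Tavikic: start from *ferud.
  rule 1 (unconditioned shift): ferud → felud
  rule 2: no change — felud
  rule 3 (unconditioned shift): felud → helud
  rule 4: no change — helud
  ⇒ Tavikic helud
*ferud is the unique common source.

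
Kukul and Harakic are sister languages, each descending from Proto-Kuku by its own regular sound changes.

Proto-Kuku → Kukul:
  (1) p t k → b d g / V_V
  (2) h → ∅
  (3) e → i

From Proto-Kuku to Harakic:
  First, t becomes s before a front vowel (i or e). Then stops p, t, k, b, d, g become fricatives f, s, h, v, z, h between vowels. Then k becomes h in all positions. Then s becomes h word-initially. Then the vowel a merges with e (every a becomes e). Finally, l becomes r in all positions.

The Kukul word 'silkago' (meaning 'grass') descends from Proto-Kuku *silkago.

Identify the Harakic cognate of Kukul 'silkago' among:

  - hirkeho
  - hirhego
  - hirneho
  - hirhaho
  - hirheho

Harakic: *silkago
  silkago (rule 1 does not apply)
  silkago → silkaho   [intervocalic lenition]
  silkaho → silhaho   [unconditioned shift]
  silhaho → hilhaho   [debuccalisation]
  hilhaho → hilheho   [vowel merger]
  hilheho → hirheho   [unconditioned shift]
  giving Harakic hirheho.
Among the options, 'hirheho' alone shows every Harakic change applied in order.

hirheho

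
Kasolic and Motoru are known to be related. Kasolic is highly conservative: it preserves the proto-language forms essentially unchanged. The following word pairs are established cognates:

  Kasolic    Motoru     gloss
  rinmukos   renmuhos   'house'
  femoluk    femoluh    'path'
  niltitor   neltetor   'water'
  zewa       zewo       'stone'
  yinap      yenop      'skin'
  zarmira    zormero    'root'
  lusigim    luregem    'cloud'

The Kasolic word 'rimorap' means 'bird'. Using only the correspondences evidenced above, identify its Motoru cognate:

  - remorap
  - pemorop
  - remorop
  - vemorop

lusigim ~ luregem — Kasolic i corresponds to Motoru e after a consonant, before a nasal.
yinap ~ yenop — Kasolic a corresponds to Motoru o after a consonant, before a labial obstruent.
Applying these to Kasolic 'rimorap':
  rimorap → remorap   (i→e after a consonant, before a nasal)
  remorap → remorop   (a→o after a consonant, before a labial obstruent)
So the Motoru cognate is 'remorop'.

remorop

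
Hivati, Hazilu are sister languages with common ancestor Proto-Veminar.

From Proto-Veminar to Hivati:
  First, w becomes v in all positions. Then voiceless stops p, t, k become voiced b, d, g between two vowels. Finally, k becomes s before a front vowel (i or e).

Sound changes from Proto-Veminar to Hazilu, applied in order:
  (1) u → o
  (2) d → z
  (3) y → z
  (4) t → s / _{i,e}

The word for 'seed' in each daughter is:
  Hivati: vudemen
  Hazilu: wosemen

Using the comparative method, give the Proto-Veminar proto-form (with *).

Position 1: Hivati has v, Hazilu has w. Hazilu preserves w here (none of its changes turn any other segment into w), so the proto-segment is *w.
Position 2: Hivati has u, Hazilu has o. Hivati preserves u here (none of its changes turn any other segment into u), so the proto-segment is *u.
Position 3: Hivati has d, Hazilu has s. Taking the neighbouring segments as reconstructed: Hivati d could go back to *t or *d; Hazilu s could go back to *t or *s — the one source consistent with every daughter is *t.
The remaining positions agree across the daughters. Check the candidate against every language:
Hivati: *wutemen
  wutemen → vutemen   [unconditioned shift]
  vutemen → vudemen   [intervocalic voicing]
  vudemen (rule 3 does not apply)
  giving Hivati vudemen.
Hazilu: *wutemen > wotemen > wosemen  (by vowel merger, palatalisation)
No other proto-form is consistent with every reflex, so the reconstruction is *wutemen.

*wutemen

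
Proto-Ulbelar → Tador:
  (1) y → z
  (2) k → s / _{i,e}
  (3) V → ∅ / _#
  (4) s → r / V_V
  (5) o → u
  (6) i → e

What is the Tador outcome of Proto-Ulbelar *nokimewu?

nuremew

Tador: start from *nokimewu.
  rule 1: no change — nokimewu
  rule 2 (palatalisation): nokimewu → nosimewu
  rule 3 (apocope): nosimewu → nosimew
  rule 4 (rhotacism): nosimew → norimew
  rule 5 (vowel merger): norimew → nurimew
  rule 6 (vowel merger): nurimew → nuremew
  ⇒ Tador nuremew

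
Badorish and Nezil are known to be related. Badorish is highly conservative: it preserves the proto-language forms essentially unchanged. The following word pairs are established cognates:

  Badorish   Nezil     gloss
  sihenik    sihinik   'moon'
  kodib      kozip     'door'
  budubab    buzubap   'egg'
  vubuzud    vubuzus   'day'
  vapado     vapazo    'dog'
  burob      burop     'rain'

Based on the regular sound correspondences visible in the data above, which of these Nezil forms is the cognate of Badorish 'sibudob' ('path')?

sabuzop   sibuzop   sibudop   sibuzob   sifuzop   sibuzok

vapado ~ vapazo — Badorish d corresponds to Nezil z between vowels (before a back vowel).
kodib ~ kozip, budubab ~ buzubap — Badorish b corresponds to Nezil p word-finally.
Applying these to Badorish 'sibudob':
  sibudob → sibuzob   (d→z between vowels (before a back vowel))
  sibuzob → sibuzop   (b→p word-finally)
So the Nezil cognate is 'sibuzop'.

sibuzop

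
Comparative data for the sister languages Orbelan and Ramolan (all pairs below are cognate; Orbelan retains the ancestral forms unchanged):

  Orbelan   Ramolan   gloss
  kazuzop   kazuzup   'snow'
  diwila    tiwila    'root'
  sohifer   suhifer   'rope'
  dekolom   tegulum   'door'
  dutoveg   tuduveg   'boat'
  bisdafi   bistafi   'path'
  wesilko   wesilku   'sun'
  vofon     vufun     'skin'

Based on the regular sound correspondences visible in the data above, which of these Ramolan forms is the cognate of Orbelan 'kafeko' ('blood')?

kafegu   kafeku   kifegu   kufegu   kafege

dekolom ~ tegulum — Orbelan k corresponds to Ramolan g between vowels (before a back vowel).
wesilko ~ wesilku — Orbelan o corresponds to Ramolan u word-finally.
Applying these to Orbelan 'kafeko':
  kafeko → kafego   (k→g between vowels (before a back vowel))
  kafego → kafegu   (o→u word-finally)
So the Ramolan cognate is 'kafegu'.

kafegu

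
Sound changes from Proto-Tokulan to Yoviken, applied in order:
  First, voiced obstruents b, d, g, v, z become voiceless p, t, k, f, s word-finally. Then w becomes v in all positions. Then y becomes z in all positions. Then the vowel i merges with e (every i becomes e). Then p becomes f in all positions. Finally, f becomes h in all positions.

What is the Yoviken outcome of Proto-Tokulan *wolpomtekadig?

volhomtekadek

Yoviken: *wolpomtekadig > wolpomtekadik > volpomtekadik > volpomtekadek > volfomtekadek > volhomtekadek  (by final devoicing, unconditioned shift, vowel merger, unconditioned shift, unconditioned shift)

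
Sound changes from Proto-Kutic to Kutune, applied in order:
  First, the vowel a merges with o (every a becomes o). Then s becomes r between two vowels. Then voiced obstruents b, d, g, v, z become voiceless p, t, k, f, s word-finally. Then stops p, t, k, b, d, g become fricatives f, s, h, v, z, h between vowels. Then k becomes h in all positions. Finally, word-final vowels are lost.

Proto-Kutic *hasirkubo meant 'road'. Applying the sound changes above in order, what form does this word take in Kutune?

horirhuv

Kutune: *hasirkubo > hosirkubo > horirkubo > horirkuvo > horirhuvo > horirhuv  (by vowel merger, rhotacism, intervocalic lenition, unconditioned shift, apocope)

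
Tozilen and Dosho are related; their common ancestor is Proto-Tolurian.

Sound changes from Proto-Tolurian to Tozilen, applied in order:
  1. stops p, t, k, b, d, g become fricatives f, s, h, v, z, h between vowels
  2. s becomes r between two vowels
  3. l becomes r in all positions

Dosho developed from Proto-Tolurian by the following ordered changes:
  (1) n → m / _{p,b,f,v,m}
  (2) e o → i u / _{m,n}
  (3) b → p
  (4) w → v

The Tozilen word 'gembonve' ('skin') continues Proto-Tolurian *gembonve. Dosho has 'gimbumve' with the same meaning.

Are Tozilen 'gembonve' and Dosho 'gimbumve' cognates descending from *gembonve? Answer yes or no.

no

Derive the expected Dosho reflex of *gembonve:
Dosho: *gembonve > gembomve > gimbumve > gimpumve  (by nasal place assimilation, pre-nasal raising, unconditioned shift)
The regular Dosho reflex would be 'gimpumve', but the attested form is 'gimbumve'. The correspondence is irregular, so they are not cognates (the Dosho form has a different source).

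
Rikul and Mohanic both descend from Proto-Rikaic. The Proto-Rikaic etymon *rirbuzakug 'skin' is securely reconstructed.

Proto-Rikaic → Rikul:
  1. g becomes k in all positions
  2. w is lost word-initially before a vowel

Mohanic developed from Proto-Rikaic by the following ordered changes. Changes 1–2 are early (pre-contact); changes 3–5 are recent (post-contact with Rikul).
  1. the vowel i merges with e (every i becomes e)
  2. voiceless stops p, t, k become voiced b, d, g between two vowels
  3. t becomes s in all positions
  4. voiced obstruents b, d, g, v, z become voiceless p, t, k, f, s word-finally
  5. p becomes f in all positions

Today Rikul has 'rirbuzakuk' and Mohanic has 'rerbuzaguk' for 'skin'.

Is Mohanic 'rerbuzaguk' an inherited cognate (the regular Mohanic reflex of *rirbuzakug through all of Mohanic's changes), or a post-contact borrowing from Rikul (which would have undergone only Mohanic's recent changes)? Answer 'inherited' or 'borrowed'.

If inherited, *rirbuzakug would pass through all of Mohanic's changes:
Mohanic: start from *rirbuzakug.
  rule 1 (vowel merger): rirbuzakug → rerbuzakug
  rule 2 (intervocalic voicing): rerbuzakug → rerbuzagug
  rule 3: no change — rerbuzagug
  rule 4 (final devoicing): rerbuzagug → rerbuzaguk
  rule 5: no change — rerbuzaguk
  ⇒ Mohanic rerbuzaguk
If borrowed from Rikul 'rirbuzakuk' after the early changes, it would undergo only the recent ones:
  rule 3 (unconditioned shift): no change (rirbuzakuk)
  rule 4 (final devoicing): no change (rirbuzakuk)
  rule 5 (unconditioned shift): no change (rirbuzakuk)
  ⇒ as a loan: rirbuzakuk
Mohanic 'rerbuzaguk' matches the inherited outcome exactly, so it is an inherited cognate, not a loan.

inherited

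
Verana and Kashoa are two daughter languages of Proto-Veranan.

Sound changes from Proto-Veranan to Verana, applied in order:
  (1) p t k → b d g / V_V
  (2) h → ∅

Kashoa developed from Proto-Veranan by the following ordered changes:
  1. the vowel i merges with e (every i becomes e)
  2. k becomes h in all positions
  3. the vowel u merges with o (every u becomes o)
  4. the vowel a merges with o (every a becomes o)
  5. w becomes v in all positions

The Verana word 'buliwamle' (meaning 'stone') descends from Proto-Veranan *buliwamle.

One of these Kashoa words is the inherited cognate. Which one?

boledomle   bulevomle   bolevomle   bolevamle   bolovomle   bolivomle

bolevomle

Kashoa: *buliwamle
  buliwamle → bulewamle   [vowel merger]
  bulewamle (rule 2 does not apply)
  bulewamle → bolewamle   [vowel merger]
  bolewamle → bolewomle   [vowel merger]
  bolewomle → bolevomle   [unconditioned shift]
  giving Kashoa bolevomle.
The other candidates each miss or misapply at least one Kashoa change.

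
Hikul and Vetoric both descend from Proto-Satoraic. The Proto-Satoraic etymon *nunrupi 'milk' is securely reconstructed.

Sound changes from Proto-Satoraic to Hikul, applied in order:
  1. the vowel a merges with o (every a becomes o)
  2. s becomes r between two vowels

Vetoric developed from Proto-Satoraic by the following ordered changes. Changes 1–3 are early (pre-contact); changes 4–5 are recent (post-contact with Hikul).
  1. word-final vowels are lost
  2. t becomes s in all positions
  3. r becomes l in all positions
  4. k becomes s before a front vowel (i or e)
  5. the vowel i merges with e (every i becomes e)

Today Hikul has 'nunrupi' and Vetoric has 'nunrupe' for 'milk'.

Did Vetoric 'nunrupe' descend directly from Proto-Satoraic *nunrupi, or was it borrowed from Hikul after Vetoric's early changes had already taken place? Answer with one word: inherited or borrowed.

If inherited, *nunrupi would pass through all of Vetoric's changes:
Vetoric: start from *nunrupi.
  rule 1 (apocope): nunrupi → nunrup
  rule 2: no change — nunrup
  rule 3 (unconditioned shift): nunrup → nunlup
  rule 4: no change — nunlup
  rule 5: no change — nunlup
  ⇒ Vetoric nunlup
If borrowed from Hikul 'nunrupi' after the early changes, it would undergo only the recent ones:
  rule 4 (palatalisation): no change (nunrupi)
  rule 5 (vowel merger): nunrupi → nunrupe
  ⇒ as a loan: nunrupe
Vetoric 'nunrupe' matches the loan outcome 'nunrupe', not the inherited 'nunlup' — it skipped the early Vetoric changes, so it was borrowed from Hikul.

borrowed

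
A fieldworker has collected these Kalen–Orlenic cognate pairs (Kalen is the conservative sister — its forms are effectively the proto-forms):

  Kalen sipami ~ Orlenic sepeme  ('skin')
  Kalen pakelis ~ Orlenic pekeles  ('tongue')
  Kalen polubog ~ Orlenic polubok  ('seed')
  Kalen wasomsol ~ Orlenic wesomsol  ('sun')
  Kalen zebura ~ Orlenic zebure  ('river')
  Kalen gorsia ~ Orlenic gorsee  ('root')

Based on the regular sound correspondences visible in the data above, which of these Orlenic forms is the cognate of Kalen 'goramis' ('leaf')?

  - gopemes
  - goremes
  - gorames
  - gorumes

sipami ~ sepeme — Kalen a corresponds to Orlenic e after a consonant, before a nasal.
pakelis ~ pekeles — Kalen i corresponds to Orlenic e after a consonant, before a consonant other than r, m, n, p, b, f, v.
Applying these to Kalen 'goramis':
  goramis → goremis   (a→e after a consonant, before a nasal)
  goremis → goremes   (i→e after a consonant, before a consonant other than r, m, n, p, b, f, v)
So the Orlenic cognate is 'goremes'.

goremes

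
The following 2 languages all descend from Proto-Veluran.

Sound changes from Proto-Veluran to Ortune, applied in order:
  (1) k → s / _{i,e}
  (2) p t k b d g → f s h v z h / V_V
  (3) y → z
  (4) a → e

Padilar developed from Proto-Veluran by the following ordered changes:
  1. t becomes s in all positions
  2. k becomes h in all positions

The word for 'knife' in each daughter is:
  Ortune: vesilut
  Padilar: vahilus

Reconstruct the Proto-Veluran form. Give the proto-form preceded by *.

Position 7: Ortune has t, Padilar has s. Ortune preserves t here (none of its changes turn any other segment into t), so the proto-segment is *t.
Position 2: Ortune has e, Padilar has a. Padilar preserves a here (none of its changes turn any other segment into a), so the proto-segment is *a.
Verify the candidate proto-form against each daughter:
Ortune: *vakilut
  vakilut → vasilut   [palatalisation]
  vasilut (rule 2 does not apply)
  vasilut (rule 3 does not apply)
  vasilut → vesilut   [vowel merger]
  giving Ortune vesilut.
Padilar: *vakilut
  vakilut → vakilus   [unconditioned shift]
  vakilus → vahilus   [unconditioned shift]
  giving Padilar vahilus.
*vakilut is the unique common source.

*vakilut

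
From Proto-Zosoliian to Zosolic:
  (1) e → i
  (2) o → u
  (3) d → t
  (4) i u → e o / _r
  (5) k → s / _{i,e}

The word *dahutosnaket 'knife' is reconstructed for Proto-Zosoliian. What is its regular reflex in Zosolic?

Zosolic: *dahutosnaket > dahutosnakit > dahutusnakit > tahutusnakit > tahutusnasit  (by vowel merger, vowel merger, unconditioned shift, palatalisation)

tahutusnasit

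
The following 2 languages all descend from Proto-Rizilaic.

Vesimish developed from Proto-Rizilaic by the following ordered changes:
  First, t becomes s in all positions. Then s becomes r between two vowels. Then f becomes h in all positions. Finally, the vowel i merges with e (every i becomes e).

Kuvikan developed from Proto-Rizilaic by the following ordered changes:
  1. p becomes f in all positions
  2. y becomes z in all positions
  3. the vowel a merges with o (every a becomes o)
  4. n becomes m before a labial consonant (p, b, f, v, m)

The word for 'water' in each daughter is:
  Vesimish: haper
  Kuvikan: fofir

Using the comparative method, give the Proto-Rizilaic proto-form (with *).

Position 2: Vesimish has a, Kuvikan has o. Vesimish preserves a here (none of its changes turn any other segment into a), so the proto-segment is *a.
Position 1: Vesimish has h, Kuvikan has f. Taking the neighbouring segments as reconstructed: Vesimish h could go back to *f or *h; Kuvikan f could go back to *p or *f — the one source consistent with every daughter is *f.
Position 4: Vesimish has e, Kuvikan has i. Kuvikan preserves i here (none of its changes turn any other segment into i), so the proto-segment is *i.
Continuing position by position gives *fapir; check it forward:
Vesimish: start from *fapir.
  rule 1: no change — fapir
  rule 2: no change — fapir
  rule 3 (unconditioned shift): fapir → hapir
  rule 4 (vowel merger): hapir → haper
  ⇒ Vesimish haper
Kuvikan: *fapir
  fapir → fafir   [unconditioned shift]
  fafir (rule 2 does not apply)
  fafir → fofir   [vowel merger]
  fofir (rule 4 does not apply)
  giving Kuvikan fofir.
Only *fapir yields all of Vesimish haper, Kuvikan fofir.

*fapir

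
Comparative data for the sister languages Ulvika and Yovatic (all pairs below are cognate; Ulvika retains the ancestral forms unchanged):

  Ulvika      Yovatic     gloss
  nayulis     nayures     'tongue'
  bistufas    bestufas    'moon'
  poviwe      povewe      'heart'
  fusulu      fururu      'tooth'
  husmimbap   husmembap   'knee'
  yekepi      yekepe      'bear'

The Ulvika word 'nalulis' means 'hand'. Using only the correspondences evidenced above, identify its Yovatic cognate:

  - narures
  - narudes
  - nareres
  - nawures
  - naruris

narures

fusulu ~ fururu — Ulvika l corresponds to Yovatic r between vowels (before a back vowel).
nayulis ~ nayures — Ulvika l corresponds to Yovatic r between vowels (before a front vowel).
nayulis ~ nayures, bistufas ~ bestufas — Ulvika i corresponds to Yovatic e after a consonant, before a consonant other than r, m, n, p, b, f, v.
Applying these to Ulvika 'nalulis':
  nalulis → narulis   (l→r between vowels (before a back vowel))
  narulis → naruris   (l→r between vowels (before a front vowel))
  naruris → narures   (i→e after a consonant, before a consonant other than r, m, n, p, b, f, v)
So the Yovatic cognate is 'narures'.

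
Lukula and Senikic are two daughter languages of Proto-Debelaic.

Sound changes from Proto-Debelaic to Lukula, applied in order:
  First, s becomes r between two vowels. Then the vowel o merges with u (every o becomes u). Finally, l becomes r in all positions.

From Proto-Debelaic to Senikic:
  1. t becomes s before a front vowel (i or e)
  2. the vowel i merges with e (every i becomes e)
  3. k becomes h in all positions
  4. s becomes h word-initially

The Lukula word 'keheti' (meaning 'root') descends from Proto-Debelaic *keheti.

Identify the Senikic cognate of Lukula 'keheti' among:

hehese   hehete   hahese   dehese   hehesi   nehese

hehese

Senikic: *keheti > kehesi > kehese > hehese  (by palatalisation, vowel merger, unconditioned shift)
Among the options, 'hehese' alone shows every Senikic change applied in order.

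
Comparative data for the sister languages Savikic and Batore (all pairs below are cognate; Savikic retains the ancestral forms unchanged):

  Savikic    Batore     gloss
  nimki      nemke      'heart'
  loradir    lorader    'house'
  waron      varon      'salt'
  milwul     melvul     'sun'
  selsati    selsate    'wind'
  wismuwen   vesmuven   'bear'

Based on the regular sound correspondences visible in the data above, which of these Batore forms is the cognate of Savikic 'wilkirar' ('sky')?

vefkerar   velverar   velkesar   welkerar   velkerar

wismuwen ~ vesmuven — Savikic w corresponds to Batore v word-initially before a front vowel.
milwul ~ melvul, wismuwen ~ vesmuven — Savikic i corresponds to Batore e after a consonant, before a consonant other than r, m, n, p, b, f, v.
loradir ~ lorader — Savikic i corresponds to Batore e after a consonant, before r.
Applying these to Savikic 'wilkirar':
  wilkirar → vilkirar   (w→v word-initially before a front vowel)
  vilkirar → velkirar   (i→e after a consonant, before a consonant other than r, m, n, p, b, f, v)
  velkirar → velkerar   (i→e after a consonant, before r)
So the Batore cognate is 'velkerar'.

velkerar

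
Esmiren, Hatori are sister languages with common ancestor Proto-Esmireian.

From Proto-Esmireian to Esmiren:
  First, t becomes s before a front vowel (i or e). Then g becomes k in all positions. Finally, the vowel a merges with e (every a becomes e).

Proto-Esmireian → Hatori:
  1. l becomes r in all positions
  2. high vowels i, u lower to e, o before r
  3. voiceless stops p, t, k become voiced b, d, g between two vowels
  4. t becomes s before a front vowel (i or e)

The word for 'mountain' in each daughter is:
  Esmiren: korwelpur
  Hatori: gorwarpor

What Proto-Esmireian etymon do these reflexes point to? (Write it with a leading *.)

*gorwalpur

Position 1: Esmiren has k, Hatori has g. Taking the neighbouring segments as reconstructed: Esmiren k could go back to *k or *g; Hatori g can only go back to *g — the one source consistent with every daughter is *g.
Position 8: Esmiren has u, Hatori has o. Esmiren preserves u here (none of its changes turn any other segment into u), so the proto-segment is *u.
Verify the candidate proto-form against each daughter:
Esmiren: start from *gorwalpur.
  rule 1: no change — gorwalpur
  rule 2 (unconditioned shift): gorwalpur → korwalpur
  rule 3 (vowel merger): korwalpur → korwelpur
  ⇒ Esmiren korwelpur
Hatori: *gorwalpur > gorwarpur > gorwarpor  (by unconditioned shift, pre-rhotic lowering)
Only *gorwalpur yields all of Esmiren korwelpur, Hatori gorwarpor.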